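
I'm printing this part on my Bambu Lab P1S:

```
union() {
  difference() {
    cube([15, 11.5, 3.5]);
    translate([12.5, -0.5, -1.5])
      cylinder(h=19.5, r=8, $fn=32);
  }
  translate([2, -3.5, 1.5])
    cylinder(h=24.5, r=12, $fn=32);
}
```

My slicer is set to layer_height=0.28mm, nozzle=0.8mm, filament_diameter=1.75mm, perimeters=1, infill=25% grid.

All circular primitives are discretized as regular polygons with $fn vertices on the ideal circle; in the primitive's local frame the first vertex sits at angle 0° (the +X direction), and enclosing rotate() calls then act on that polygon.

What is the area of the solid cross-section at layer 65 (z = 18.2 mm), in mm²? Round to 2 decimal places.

449.49 mm²

At z = 18.2 mm: the cube does not reach this height (z outside [0, 3.5]); the cylinder at (12.5, -0.5) is not intersected at this z (z outside [-1.5, 18]); Taking the first minus the rest: the first operand is absent here, so nothing remains; the r=12 cylinder at (2, -3.5) contributes a regular 32-gon of circumradius 12 (area = (32/2)·12.000²·sin(360°/32) = 449.49 mm²); Taking the union: only the r=12 cylinder at (2, -3.5) is present, so the union is just that shape — area = 449.49 mm². Overall, the cross-section is a single solid region. Net area = 449.49 mm².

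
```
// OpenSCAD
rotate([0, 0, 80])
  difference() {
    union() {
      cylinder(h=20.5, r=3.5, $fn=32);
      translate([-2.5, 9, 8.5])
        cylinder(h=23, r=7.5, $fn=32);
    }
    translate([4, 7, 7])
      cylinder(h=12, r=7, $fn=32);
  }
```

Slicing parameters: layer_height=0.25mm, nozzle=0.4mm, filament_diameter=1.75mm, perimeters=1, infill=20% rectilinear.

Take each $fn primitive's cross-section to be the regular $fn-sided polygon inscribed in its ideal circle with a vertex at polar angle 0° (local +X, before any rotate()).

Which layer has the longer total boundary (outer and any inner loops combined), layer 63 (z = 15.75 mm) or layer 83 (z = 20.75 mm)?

layer 63 (z = 15.75 mm)

Layer 63 (z = 15.75): the cylinder: section is a regular 32-gon, circumradius r=3.5 (perimeter = 2·32·3.500·sin(180°/32) = 21.96 mm); the r=7.5 cylinder at (-2.5, 9) gives a regular 32-gon of circumradius 7.5 (constant along its height) (perimeter = 2·32·7.500·sin(180°/32) = 47.05 mm); Merging all regions: the regions partially overlap (shared area 5.79 mm²), so the edge portions inside another operand are dropped and the merged outline is re-measured after clipping — boundary = 57.84 mm; the cylinder at (4, 7): section is a regular 32-gon, circumradius r=7 (perimeter = 2·32·7.000·sin(180°/32) = 43.91 mm); Subtracting the remaining from the first: starting from that combined region, the r=7 cylinder at (4, 7) partially overlaps it — only the 75.78 mm² overlap (of its 152.95 mm²) is removed, clipping the outline — boundary = 62.51 mm; (whole slice rotated 80° about Z — lengths, areas and connectivity unchanged). So its perimeter = 62.51 mm. Layer 83 (z = 20.75): the cylinder is absent (z outside [0, 20.5]); the r=7.5 cylinder at (-2.5, 9) contributes a regular 32-gon of circumradius 7.5 (perimeter = 2·32·7.500·sin(180°/32) = 47.05 mm); Taking the union: only the r=7.5 cylinder at (-2.5, 9) is present, so the union is just that shape — boundary = 47.05 mm; the cylinder at (4, 7) does not reach this height (z outside [7, 19]); After the difference (first − rest): none of the subtracted shapes is present at this height, so the result so far is unchanged — boundary = 47.05 mm; (whole slice rotated 80° about Z — lengths, areas and connectivity unchanged). So its perimeter = 47.05 mm. Layer 63 is larger (62.51 vs 47.05 mm).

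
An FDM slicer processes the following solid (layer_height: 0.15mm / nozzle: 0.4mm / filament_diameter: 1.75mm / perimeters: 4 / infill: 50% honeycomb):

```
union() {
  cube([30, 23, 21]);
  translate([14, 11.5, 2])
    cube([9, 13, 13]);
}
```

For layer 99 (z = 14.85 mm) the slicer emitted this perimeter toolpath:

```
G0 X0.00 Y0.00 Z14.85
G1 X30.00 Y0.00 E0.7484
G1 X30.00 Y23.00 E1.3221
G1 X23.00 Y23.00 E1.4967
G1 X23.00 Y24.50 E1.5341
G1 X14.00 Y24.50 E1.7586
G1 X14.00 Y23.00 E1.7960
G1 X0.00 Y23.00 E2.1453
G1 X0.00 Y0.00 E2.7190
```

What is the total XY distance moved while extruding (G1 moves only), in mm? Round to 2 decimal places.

Sum the Euclidean lengths of each G1 segment: total = 109.00 mm.

109.00 mm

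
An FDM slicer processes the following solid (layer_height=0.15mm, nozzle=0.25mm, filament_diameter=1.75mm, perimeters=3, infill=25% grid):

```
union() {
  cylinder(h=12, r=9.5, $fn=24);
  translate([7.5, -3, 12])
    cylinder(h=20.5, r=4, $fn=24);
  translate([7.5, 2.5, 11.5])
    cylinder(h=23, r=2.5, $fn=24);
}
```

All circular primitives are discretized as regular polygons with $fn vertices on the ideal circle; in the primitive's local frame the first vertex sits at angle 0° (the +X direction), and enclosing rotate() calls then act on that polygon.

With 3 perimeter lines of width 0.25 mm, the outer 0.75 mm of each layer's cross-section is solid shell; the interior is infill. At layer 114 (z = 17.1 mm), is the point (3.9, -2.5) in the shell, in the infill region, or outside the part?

At z = 17.1 mm: the cylinder is not intersected at this z (z outside [0, 12]); the cylinder at (7.5, -3): section is a regular 24-gon, circumradius r=4; the cylinder at (7.5, 2.5): section is a regular 24-gon, circumradius r=2.5; Combining (union): the regions partially overlap (shared area 2.14 mm²), so overlapping operands fuse into one piece — 1 connected region. Overall, the cross-section is a single solid region. The nearest boundary edge runs (3.50, -3.00)→(3.64, -1.96); distance from the point to it = 0.33 mm. The point is inside the cross-section, 0.33 mm from the nearest boundary — within the 0.75 mm shell band (3 × 0.25).

shell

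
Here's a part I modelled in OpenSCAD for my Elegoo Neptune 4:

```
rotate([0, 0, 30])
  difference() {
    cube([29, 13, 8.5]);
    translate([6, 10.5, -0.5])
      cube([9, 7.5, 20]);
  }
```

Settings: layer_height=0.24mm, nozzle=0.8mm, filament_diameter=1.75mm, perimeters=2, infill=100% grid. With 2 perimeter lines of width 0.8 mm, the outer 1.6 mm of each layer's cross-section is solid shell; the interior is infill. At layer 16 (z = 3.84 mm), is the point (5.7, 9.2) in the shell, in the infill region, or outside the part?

infill

At z = 3.84 mm: the 29×13 cube contributes its full rectangle; the cube at (6, 10.5) (footprint 9×7.5) is included at this height; Subtracting the remaining from the first: starting from the 29×13 cube, the 9×7.5 cube at (6, 10.5) partially overlaps it — only the 22.50 mm² overlap (of its 67.50 mm²) is removed, clipping the outline — 1 connected region; (rotated 30° about Z; rotation is an isometry so areas/perimeters/island counts are preserved). Overall, the cross-section is a single solid region. Undo the 30° rotation: the query point maps to (9.536, 5.117) in the un-rotated model frame. The nearest boundary edge runs (29.00, 0.00)→(0.00, 0.00); distance from the point to it = 5.12 mm. The point is inside the cross-section and 5.12 mm from the nearest boundary — more than the 1.6 mm shell width (2 × 0.8), so it's in the infill interior.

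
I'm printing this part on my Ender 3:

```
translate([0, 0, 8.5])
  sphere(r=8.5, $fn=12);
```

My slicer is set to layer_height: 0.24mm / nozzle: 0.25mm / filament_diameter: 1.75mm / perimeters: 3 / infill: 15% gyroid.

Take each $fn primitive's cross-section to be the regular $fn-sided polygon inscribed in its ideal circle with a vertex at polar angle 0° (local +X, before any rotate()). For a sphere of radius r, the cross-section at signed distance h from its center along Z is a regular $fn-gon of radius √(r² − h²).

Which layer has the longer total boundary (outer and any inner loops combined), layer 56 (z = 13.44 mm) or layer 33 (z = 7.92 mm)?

Layer 56 (z = 13.44): the r=8.5 sphere slices to a regular 12-gon of circumradius 6.917 (√(r²−h²) with h=4.94 from center) (perimeter = 2·12·6.917·sin(180°/12) = 42.97 mm). So its perimeter = 42.97 mm. Layer 33 (z = 7.92): the r=8.5 sphere slices to a regular 12-gon of circumradius 8.480 (√(r²−h²) with h=0.58 from center) (perimeter = 2·12·8.480·sin(180°/12) = 52.68 mm). So its perimeter = 52.68 mm. Layer 33 is larger (52.68 vs 42.97 mm).

layer 33 (z = 7.92 mm)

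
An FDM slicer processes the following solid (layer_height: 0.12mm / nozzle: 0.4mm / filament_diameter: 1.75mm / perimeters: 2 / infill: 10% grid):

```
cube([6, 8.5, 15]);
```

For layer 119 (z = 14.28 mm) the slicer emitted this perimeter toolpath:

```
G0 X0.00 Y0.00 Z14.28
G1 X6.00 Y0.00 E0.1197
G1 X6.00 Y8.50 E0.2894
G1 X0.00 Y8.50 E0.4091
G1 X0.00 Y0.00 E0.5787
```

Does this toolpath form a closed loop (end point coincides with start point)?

yes

Start point (G0): (0.00, 0.00). End point (last G1): the path returns to the start — closed.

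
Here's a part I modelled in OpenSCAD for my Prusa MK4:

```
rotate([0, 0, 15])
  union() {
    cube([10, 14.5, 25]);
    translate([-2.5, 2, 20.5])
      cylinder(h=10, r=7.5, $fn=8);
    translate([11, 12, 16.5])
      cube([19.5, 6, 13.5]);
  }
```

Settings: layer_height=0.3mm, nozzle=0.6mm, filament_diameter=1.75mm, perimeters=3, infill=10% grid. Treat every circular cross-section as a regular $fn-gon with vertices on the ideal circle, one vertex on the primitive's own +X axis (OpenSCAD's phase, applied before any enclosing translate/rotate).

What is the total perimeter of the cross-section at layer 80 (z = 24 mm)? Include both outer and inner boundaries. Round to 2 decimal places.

At z = 24 mm: the 10×14.5 cube contributes its full rectangle (perimeter 49.00 mm); the r=7.5 cylinder at (-2.5, 2) contributes a regular 8-gon of circumradius 7.5 (perimeter = 2·8·7.500·sin(180°/8) = 45.92 mm); the cube at (11, 12) (footprint 19.5×6) is included at this height (perimeter 51.00 mm); Combining (union): the regions partially overlap (shared area 31.49 mm²), so the edge portions inside another operand are dropped and the merged outline is re-measured after clipping — boundary = 122.35 mm; (whole slice rotated 15° about Z — lengths, areas and connectivity unchanged). Overall, the cross-section has 2 separate islands. Total boundary length (outer) = 122.35 mm.

122.35 mm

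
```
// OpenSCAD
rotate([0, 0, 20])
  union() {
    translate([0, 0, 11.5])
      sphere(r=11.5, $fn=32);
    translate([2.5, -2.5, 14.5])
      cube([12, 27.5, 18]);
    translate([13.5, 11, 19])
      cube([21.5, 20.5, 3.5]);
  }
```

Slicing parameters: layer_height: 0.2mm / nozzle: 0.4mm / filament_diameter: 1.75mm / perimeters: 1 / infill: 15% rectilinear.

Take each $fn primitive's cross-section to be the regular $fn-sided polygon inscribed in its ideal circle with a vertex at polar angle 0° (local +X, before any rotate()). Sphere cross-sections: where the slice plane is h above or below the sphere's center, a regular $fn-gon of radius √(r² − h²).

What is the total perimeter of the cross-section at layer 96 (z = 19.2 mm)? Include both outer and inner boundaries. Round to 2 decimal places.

156.94 mm

At z = 19.2 mm: the sphere: section is a regular 32-gon, circumradius = √(r²−h²) = √(11.5²−7.7²) = 8.542 (perimeter = 2·32·8.542·sin(180°/32) = 53.58 mm); the 12×27.5 cube at (2.5, -2.5) contributes its full rectangle (perimeter 79.00 mm); the cube at (13.5, 11) is present — its section is the full 21.5×20.5 rectangle (perimeter 84.00 mm); Combining (union): the regions partially overlap (shared area 64.69 mm²), so the edge portions inside another operand are dropped and the merged outline is re-measured after clipping — boundary = 156.94 mm; (rotated 20° about Z; rotation is an isometry so areas/perimeters/island counts are preserved). Overall, the cross-section is a single solid region. Total boundary length (outer) = 156.94 mm.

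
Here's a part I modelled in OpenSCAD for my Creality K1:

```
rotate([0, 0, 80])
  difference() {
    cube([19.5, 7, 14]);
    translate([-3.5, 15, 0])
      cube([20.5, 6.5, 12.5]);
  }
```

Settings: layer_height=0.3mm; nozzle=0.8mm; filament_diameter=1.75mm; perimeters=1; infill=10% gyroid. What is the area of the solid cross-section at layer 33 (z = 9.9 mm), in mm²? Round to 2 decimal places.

136.50 mm²

At z = 9.9 mm: the 19.5×7 cube contributes its full rectangle (area 136.50 mm²); the cube at (-3.5, 15) (footprint 20.5×6.5) is included at this height (area 133.25 mm²); Taking the first minus the rest: starting from the 19.5×7 cube (136.50 mm²), the 20.5×6.5 cube at (-3.5, 15) misses the remaining region (no effect) — area = 136.50 mm²; (whole slice rotated 80° about Z — lengths, areas and connectivity unchanged). Overall, the cross-section is a single solid region. Net area = 136.50 mm².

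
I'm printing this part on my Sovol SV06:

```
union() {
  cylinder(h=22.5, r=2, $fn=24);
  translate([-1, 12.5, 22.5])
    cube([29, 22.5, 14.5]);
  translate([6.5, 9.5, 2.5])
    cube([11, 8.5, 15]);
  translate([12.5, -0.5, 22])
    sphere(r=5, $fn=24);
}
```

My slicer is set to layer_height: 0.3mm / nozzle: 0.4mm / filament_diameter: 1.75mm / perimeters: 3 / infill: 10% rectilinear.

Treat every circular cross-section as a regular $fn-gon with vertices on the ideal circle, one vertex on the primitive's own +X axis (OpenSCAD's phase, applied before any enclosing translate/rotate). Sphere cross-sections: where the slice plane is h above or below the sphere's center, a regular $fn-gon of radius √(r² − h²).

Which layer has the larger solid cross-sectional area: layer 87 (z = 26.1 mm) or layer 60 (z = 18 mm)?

layer 87 (z = 26.1 mm)

Layer 87 (z = 26.1): the cylinder is absent (z outside [0, 22.5]); the 29×22.5 cube at (-1, 12.5) contributes its full rectangle (area 652.50 mm²); the cube at (6.5, 9.5) is absent (z outside [2.5, 17.5]); the r=5 sphere at (12.5, -0.5) contributes a regular 24-gon of circumradius √(5²−4.1²) = 2.862 (area = (24/2)·2.862²·sin(360°/24) = 25.44 mm²); Combining (union): the 2 present regions are separate (no shared area or edge), so areas and boundary lengths simply add and each stays a separate island — area = 677.94 mm². So its area = 677.94 mm². Layer 60 (z = 18): the r=2 cylinder gives a regular 24-gon of circumradius 2 (constant along its height) (area = (24/2)·2.000²·sin(360°/24) = 12.42 mm²); the cube at (-1, 12.5) is not intersected at this z (z outside [22.5, 37]); the cube at (6.5, 9.5) is absent (z outside [2.5, 17.5]); the sphere at (12.5, -0.5): section is a regular 24-gon, circumradius = √(r²−h²) = √(5²−4²) = 3.000 (area = (24/2)·3.000²·sin(360°/24) = 27.95 mm²); Taking the union: the 2 present regions are separate (no shared area or edge), so areas and boundary lengths simply add and each stays a separate island — area = 40.38 mm². So its area = 40.38 mm². Layer 87 is larger (677.94 vs 40.38 mm²).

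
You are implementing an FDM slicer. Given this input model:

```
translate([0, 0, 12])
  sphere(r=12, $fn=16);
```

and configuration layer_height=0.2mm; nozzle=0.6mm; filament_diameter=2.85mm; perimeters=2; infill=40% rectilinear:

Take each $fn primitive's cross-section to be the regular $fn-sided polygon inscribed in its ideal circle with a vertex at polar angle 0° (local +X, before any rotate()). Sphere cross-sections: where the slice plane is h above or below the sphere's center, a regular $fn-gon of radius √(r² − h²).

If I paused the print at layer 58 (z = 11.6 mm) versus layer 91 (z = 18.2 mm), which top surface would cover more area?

Layer 58 (z = 11.6): the r=12 sphere slices to a regular 16-gon of circumradius 11.993 (√(r²−h²) with h=0.4 from center) (area = (16/2)·11.993²·sin(360°/16) = 440.36 mm²). So its area = 440.36 mm². Layer 91 (z = 18.2): the r=12 sphere contributes a regular 16-gon of circumradius √(12²−6.2²) = 10.274 (area = (16/2)·10.274²·sin(360°/16) = 323.17 mm²). So its area = 323.17 mm². Layer 58 is larger (440.36 vs 323.17 mm²).

layer 58 (z = 11.6 mm)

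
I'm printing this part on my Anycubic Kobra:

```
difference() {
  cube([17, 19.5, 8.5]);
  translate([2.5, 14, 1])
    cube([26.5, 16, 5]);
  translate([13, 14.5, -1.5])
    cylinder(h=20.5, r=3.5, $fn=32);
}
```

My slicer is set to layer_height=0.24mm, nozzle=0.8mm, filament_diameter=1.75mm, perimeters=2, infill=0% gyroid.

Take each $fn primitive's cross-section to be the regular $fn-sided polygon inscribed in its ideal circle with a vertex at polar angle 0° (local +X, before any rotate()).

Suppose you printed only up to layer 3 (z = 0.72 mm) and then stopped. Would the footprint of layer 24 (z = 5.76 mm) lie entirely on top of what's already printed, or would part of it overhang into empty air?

entirely on top

Compare the two slices. At z = 0.72: the cube (footprint 17×19.5) is included at this height (area 331.50 mm²); the cube at (2.5, 14) is absent (z outside [1, 6]); the r=3.5 cylinder at (13, 14.5) contributes a regular 32-gon of circumradius 3.5 (area = (32/2)·3.500²·sin(360°/32) = 38.24 mm²); After the difference (first − rest): starting from the 17×19.5 cube (331.50 mm²), the r=3.5 cylinder at (13, 14.5) lies wholly inside it (removes its full 38.24 mm² and its 21.96 mm outline becomes a hole wall) — area = 293.26 mm². At z = 5.76: the cube (footprint 17×19.5) is included at this height (area 331.50 mm²); the cube at (2.5, 14) is present — its section is the full 26.5×16 rectangle (area 424.00 mm²); the cylinder at (13, 14.5): section is a regular 32-gon, circumradius r=3.5 (area = (32/2)·3.500²·sin(360°/32) = 38.24 mm²); Taking the first minus the rest: starting from the 17×19.5 cube (331.50 mm²), the 26.5×16 cube at (2.5, 14) partially overlaps it — only the 79.75 mm² overlap (of its 424.00 mm²) is removed, clipping the outline; the r=3.5 cylinder at (13, 14.5) partially overlaps it — only the 15.64 mm² overlap (of its 38.24 mm²) is removed, clipping the outline — area = 236.11 mm². Checking containment: the cross-section at z = 5.76 is a subset of the cross-section at z = 0.72.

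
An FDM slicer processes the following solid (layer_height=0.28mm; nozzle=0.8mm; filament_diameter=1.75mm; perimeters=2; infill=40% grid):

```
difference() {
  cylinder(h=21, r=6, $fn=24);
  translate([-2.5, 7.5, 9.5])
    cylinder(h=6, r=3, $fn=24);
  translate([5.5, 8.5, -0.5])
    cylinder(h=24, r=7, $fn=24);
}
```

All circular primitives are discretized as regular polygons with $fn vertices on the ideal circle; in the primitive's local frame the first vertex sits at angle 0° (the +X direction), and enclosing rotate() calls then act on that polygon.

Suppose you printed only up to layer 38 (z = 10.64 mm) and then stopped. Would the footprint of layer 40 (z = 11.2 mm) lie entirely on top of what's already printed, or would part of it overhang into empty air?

Compare the two slices. At z = 10.64: the cylinder: section is a regular 24-gon, circumradius r=6 (area = (24/2)·6.000²·sin(360°/24) = 111.81 mm²); the cylinder at (-2.5, 7.5): section is a regular 24-gon, circumradius r=3 (area = (24/2)·3.000²·sin(360°/24) = 27.95 mm²); the r=7 cylinder at (5.5, 8.5) gives a regular 24-gon of circumradius 7 (constant along its height) (area = (24/2)·7.000²·sin(360°/24) = 152.19 mm²); After the difference (first − rest): starting from the r=6 cylinder (111.81 mm²), the r=3 cylinder at (-2.5, 7.5) partially overlaps it — only the 2.76 mm² overlap (of its 27.95 mm²) is removed, clipping the outline; the r=7 cylinder at (5.5, 8.5) partially overlaps it — only the 14.90 mm² overlap (of its 152.19 mm²) is removed, clipping the outline — area = 94.16 mm². At z = 11.2: the r=6 cylinder gives a regular 24-gon of circumradius 6 (constant along its height) (area = (24/2)·6.000²·sin(360°/24) = 111.81 mm²); the cylinder at (-2.5, 7.5): section is a regular 24-gon, circumradius r=3 (area = (24/2)·3.000²·sin(360°/24) = 27.95 mm²); the cylinder at (5.5, 8.5): section is a regular 24-gon, circumradius r=7 (area = (24/2)·7.000²·sin(360°/24) = 152.19 mm²); Taking the first minus the rest: starting from the r=6 cylinder (111.81 mm²), the r=3 cylinder at (-2.5, 7.5) partially overlaps it — only the 2.76 mm² overlap (of its 27.95 mm²) is removed, clipping the outline; the r=7 cylinder at (5.5, 8.5) partially overlaps it — only the 14.90 mm² overlap (of its 152.19 mm²) is removed, clipping the outline — area = 94.16 mm². Checking containment: the cross-section at z = 11.2 is a subset of the cross-section at z = 10.64.

entirely on top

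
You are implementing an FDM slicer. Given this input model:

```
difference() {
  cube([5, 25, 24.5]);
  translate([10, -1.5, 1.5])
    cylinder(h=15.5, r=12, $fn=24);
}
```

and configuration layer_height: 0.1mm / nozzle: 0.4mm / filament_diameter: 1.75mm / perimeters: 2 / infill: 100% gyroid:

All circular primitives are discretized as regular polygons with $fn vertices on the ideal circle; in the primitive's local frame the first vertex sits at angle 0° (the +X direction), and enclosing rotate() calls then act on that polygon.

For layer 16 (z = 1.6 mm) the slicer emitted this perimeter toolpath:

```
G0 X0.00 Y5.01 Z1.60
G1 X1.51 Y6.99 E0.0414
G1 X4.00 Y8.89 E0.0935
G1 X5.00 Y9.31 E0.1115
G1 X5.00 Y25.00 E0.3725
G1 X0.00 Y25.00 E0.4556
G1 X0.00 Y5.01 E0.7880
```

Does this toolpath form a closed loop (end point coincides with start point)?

yes

Start point (G0): (0.00, 5.01). End point (last G1): the path returns to the start — closed.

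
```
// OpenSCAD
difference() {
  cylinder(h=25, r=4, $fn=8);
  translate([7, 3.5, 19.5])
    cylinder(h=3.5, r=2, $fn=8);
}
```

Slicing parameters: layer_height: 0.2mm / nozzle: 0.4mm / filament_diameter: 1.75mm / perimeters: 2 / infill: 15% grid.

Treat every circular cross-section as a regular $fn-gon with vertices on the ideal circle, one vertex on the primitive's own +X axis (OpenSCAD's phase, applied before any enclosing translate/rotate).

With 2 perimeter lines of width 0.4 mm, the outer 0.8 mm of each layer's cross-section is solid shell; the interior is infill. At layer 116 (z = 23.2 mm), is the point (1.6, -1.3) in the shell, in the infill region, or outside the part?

At z = 23.2 mm: the cylinder: section is a regular 8-gon, circumradius r=4; the cylinder at (7, 3.5) is absent (z outside [19.5, 23]); Taking the first minus the rest: none of the subtracted shapes is present at this height, so the r=4 cylinder is unchanged — 1 connected region. Overall, the cross-section is a single solid region. The nearest boundary edge runs (2.83, -2.83)→(4.00, 0.00); distance from the point to it = 1.72 mm. The point is inside the cross-section and 1.72 mm from the nearest boundary — more than the 0.8 mm shell width (2 × 0.4), so it's in the infill interior.

infill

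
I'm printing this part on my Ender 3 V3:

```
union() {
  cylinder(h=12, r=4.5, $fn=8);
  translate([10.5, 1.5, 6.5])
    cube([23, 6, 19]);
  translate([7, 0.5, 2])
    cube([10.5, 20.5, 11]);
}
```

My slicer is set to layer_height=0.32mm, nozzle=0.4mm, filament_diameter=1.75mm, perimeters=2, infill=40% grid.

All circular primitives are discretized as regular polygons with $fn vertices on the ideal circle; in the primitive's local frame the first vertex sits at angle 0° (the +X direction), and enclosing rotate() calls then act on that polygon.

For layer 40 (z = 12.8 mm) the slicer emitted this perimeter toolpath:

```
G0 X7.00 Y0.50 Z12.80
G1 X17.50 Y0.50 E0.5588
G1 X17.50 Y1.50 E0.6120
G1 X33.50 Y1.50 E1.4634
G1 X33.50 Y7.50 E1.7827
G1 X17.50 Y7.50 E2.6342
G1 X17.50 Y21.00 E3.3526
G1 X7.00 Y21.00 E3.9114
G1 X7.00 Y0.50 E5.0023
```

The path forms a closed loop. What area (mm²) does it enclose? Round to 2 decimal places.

311.25 mm²

Apply the shoelace formula to the sequence of (X, Y) vertices; enclosed area = 311.25 mm².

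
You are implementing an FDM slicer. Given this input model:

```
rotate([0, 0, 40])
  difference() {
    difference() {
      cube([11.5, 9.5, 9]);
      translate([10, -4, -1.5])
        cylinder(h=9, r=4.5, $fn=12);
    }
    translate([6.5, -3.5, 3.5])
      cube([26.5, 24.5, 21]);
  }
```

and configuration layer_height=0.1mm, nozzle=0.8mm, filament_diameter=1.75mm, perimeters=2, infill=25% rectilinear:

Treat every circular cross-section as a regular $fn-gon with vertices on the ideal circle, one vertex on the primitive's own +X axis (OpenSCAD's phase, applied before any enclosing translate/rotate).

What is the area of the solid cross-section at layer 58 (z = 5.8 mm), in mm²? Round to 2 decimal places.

61.75 mm²

At z = 5.8 mm: the 11.5×9.5 cube contributes its full rectangle (area 109.25 mm²); the r=4.5 cylinder at (10, -4) gives a regular 12-gon of circumradius 4.5 (constant along its height) (area = (12/2)·4.500²·sin(360°/12) = 60.75 mm²); Taking the first minus the rest: starting from the 11.5×9.5 cube (109.25 mm²), the r=4.5 cylinder at (10, -4) partially overlaps it — only the 0.92 mm² overlap (of its 60.75 mm²) is removed, clipping the outline — area = 108.33 mm²; the cube at (6.5, -3.5) is present — its section is the full 26.5×24.5 rectangle (area 649.25 mm²); Subtracting the remaining from the first: starting from that combined region (108.33 mm²), the 26.5×24.5 cube at (6.5, -3.5) partially overlaps it — only the 46.58 mm² overlap (of its 649.25 mm²) is removed, clipping the outline — area = 61.75 mm²; (whole slice rotated 40° about Z — lengths, areas and connectivity unchanged). Overall, the cross-section is a single solid region. Net area = 61.75 mm².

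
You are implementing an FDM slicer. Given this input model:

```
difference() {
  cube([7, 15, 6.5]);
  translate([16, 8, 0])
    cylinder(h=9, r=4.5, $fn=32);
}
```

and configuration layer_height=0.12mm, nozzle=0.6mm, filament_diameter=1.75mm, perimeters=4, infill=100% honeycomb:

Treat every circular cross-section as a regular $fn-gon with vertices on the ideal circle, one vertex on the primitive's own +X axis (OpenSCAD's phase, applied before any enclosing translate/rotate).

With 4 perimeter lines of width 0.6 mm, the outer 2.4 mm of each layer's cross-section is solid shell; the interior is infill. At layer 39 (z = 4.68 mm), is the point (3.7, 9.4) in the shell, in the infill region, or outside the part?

At z = 4.68 mm: the cube is present — its section is the full 7×15 rectangle; the r=4.5 cylinder at (16, 8) gives a regular 32-gon of circumradius 4.5 (constant along its height); Taking the first minus the rest: starting from the 7×15 cube, the r=4.5 cylinder at (16, 8) misses the remaining region (no effect) — 1 connected region. Overall, the cross-section is a single solid region. The nearest boundary edge runs (7.00, 15.00)→(7.00, 0.00); distance from the point to it = 3.30 mm. The point is inside the cross-section and 3.30 mm from the nearest boundary — more than the 2.4 mm shell width (4 × 0.6), so it's in the infill interior.

infill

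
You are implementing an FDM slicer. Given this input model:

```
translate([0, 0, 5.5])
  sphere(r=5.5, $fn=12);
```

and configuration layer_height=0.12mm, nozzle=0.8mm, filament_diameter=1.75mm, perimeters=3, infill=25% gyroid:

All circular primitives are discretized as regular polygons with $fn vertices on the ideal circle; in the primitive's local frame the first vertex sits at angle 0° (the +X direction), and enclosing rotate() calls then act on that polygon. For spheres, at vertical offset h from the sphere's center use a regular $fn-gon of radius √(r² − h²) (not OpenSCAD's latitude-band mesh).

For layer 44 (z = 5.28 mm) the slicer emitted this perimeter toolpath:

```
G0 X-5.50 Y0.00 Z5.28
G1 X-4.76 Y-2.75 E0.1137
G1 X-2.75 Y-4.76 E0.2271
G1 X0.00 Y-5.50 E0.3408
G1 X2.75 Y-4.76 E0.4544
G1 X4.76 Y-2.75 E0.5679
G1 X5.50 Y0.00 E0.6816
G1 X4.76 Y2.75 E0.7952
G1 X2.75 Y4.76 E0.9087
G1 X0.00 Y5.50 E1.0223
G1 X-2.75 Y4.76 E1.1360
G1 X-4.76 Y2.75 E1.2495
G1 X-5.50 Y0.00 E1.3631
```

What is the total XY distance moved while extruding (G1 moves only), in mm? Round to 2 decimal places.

Sum the Euclidean lengths of each G1 segment: total = 34.15 mm.

34.15 mm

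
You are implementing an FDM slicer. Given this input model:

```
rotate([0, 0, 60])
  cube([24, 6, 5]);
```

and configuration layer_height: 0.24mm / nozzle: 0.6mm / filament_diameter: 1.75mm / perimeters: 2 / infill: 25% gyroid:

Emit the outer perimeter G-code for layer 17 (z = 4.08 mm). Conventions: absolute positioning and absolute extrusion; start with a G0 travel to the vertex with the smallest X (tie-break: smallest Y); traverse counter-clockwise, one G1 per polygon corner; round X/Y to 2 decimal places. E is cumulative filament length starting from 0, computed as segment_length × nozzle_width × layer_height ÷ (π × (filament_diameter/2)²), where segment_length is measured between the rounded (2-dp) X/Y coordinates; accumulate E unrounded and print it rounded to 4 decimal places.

G0 X-5.20 Y3.00 Z4.08
G1 X0.00 Y0.00 E0.3594
G1 X12.00 Y20.78 E1.7960
G1 X6.80 Y23.78 E2.1554
G1 X-5.20 Y3.00 E3.5920

At z = 4.08 mm: the 24×6 cube contributes its full rectangle; (rotated 60° about Z; rotation is an isometry so areas/perimeters/island counts are preserved). The outline is a single polygon with 4 vertices. Extrusion per mm of travel: 0.6 × 0.24 / (π × 0.875²) = 0.059868. Accumulating E over each segment gives final E = 3.5920.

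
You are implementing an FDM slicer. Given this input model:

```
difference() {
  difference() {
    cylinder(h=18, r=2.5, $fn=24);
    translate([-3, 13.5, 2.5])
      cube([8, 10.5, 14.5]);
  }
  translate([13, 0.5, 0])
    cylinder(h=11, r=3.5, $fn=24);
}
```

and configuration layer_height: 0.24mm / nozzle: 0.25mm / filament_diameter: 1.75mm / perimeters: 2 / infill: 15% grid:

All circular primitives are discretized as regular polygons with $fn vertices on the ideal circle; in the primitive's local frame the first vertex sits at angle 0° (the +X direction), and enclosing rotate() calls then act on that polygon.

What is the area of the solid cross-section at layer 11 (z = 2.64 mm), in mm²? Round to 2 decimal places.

At z = 2.64 mm: the r=2.5 cylinder gives a regular 24-gon of circumradius 2.5 (constant along its height) (area = (24/2)·2.500²·sin(360°/24) = 19.41 mm²); the cube at (-3, 13.5) (footprint 8×10.5) is included at this height (area 84.00 mm²); After the difference (first − rest): starting from the r=2.5 cylinder (19.41 mm²), the 8×10.5 cube at (-3, 13.5) misses the remaining region (no effect) — area = 19.41 mm²; the r=3.5 cylinder at (13, 0.5) gives a regular 24-gon of circumradius 3.5 (constant along its height) (area = (24/2)·3.500²·sin(360°/24) = 38.05 mm²); After the difference (first − rest): starting from the result so far (19.41 mm²), the r=3.5 cylinder at (13, 0.5) misses the remaining region (no effect) — area = 19.41 mm². Overall, the cross-section is a single solid region. Net area = 19.41 mm².

19.41 mm²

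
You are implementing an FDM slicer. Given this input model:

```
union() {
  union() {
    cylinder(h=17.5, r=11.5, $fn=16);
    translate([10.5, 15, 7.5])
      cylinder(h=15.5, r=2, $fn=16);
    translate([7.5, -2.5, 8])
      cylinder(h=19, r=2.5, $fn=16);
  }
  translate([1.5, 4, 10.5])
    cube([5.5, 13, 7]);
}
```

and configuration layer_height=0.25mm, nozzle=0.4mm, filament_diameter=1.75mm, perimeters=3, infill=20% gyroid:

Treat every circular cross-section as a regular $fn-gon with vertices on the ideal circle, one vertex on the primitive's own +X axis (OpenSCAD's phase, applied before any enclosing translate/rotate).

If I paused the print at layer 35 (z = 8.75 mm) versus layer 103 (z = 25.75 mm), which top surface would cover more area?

layer 35 (z = 8.75 mm)

Layer 35 (z = 8.75): the r=11.5 cylinder gives a regular 16-gon of circumradius 11.5 (constant along its height) (area = (16/2)·11.500²·sin(360°/16) = 404.88 mm²); the r=2 cylinder at (10.5, 15) contributes a regular 16-gon of circumradius 2 (area = (16/2)·2.000²·sin(360°/16) = 12.25 mm²); the r=2.5 cylinder at (7.5, -2.5) gives a regular 16-gon of circumradius 2.5 (constant along its height) (area = (16/2)·2.500²·sin(360°/16) = 19.13 mm²); Combining (union): the regions partially overlap — summed areas 436.26 mm² minus the doubly-counted overlap 19.13 mm² gives 417.12 mm² — area = 417.12 mm²; the cube at (1.5, 4) is not intersected at this z (z outside [10.5, 17.5]); Taking the union: only the result so far is present, so the union is just that shape — area = 417.12 mm². So its area = 417.12 mm². Layer 103 (z = 25.75): the cylinder does not reach this height (z outside [0, 17.5]); the cylinder at (10.5, 15) does not reach this height (z outside [7.5, 23]); the r=2.5 cylinder at (7.5, -2.5) contributes a regular 16-gon of circumradius 2.5 (area = (16/2)·2.500²·sin(360°/16) = 19.13 mm²); Combining (union): only the r=2.5 cylinder at (7.5, -2.5) is present, so the union is just that shape — area = 19.13 mm²; the cube at (1.5, 4) is not intersected at this z (z outside [10.5, 17.5]); Combining (union): only that combined region is present, so the union is just that shape — area = 19.13 mm². So its area = 19.13 mm². Layer 35 is larger (417.12 vs 19.13 mm²).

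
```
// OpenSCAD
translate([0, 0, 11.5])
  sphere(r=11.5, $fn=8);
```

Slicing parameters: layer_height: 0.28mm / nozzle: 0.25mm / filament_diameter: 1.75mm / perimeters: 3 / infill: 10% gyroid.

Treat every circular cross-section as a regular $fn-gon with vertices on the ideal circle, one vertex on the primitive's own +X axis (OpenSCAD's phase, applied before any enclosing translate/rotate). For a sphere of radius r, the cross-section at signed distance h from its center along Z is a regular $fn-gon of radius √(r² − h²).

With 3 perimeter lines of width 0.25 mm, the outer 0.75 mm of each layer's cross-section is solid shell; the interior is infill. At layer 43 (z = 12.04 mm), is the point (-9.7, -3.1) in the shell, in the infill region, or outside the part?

At z = 12.04 mm: the r=11.5 sphere contributes a regular 8-gon of circumradius √(11.5²−0.54²) = 11.487. Overall, the cross-section is a single solid region. The nearest boundary edge runs (-11.49, 0.00)→(-8.12, -8.12); distance from the point to it = 0.46 mm. The point is inside the cross-section, 0.46 mm from the nearest boundary — within the 0.75 mm shell band (3 × 0.25).

shell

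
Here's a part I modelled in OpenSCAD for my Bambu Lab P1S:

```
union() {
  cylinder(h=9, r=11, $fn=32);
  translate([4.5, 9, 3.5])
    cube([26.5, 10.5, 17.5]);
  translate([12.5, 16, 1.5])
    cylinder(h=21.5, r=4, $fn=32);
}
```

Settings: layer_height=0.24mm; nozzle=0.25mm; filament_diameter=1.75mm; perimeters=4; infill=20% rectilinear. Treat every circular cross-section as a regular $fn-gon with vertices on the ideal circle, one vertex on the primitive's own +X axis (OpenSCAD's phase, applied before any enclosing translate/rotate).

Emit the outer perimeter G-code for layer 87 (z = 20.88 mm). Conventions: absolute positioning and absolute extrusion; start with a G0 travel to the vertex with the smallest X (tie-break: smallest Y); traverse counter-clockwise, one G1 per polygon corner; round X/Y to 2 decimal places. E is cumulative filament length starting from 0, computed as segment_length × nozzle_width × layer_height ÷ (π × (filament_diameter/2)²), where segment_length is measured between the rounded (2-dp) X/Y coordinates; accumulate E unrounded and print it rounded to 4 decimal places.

At z = 20.88 mm: the cylinder is not intersected at this z (z outside [0, 9]); the cube at (4.5, 9) is present — its section is the full 26.5×10.5 rectangle; the r=4 cylinder at (12.5, 16) gives a regular 32-gon of circumradius 4 (constant along its height); Taking the union: the regions partially overlap (shared area 48.69 mm²), so overlapping operands fuse into one piece — 1 connected region. The outline is a single polygon with 11 vertices. Extrusion per mm of travel: 0.25 × 0.24 / (π × 0.875²) = 0.024945. Accumulating E over each segment gives final E = 1.8502.

G0 X4.50 Y9.00 Z20.88
G1 X31.00 Y9.00 E0.6610
G1 X31.00 Y19.50 E0.9230
G1 X14.40 Y19.50 E1.3371
G1 X14.03 Y19.70 E1.3475
G1 X13.28 Y19.92 E1.3670
G1 X12.50 Y20.00 E1.3866
G1 X11.72 Y19.92 E1.4062
G1 X10.97 Y19.70 E1.4257
G1 X10.60 Y19.50 E1.4362
G1 X4.50 Y19.50 E1.5883
G1 X4.50 Y9.00 E1.8502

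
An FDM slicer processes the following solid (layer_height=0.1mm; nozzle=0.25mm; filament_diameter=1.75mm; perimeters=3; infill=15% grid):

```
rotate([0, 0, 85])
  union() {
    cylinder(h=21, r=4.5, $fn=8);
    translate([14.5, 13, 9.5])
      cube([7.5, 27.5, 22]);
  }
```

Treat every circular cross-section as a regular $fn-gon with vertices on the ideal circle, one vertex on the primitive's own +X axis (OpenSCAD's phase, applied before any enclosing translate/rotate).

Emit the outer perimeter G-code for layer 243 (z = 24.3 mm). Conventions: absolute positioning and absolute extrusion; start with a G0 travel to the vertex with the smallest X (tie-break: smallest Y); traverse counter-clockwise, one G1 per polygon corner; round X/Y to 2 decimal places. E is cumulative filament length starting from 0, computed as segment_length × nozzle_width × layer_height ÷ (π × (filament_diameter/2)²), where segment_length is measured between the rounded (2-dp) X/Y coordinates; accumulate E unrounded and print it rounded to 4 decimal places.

G0 X-39.08 Y17.97 Z24.30
G1 X-11.69 Y15.58 E0.2858
G1 X-11.03 Y23.05 E0.3637
G1 X-38.43 Y25.45 E0.6496
G1 X-39.08 Y17.97 E0.7276

At z = 24.3 mm: the cylinder is not intersected at this z (z outside [0, 21]); the cube at (14.5, 13) (footprint 7.5×27.5) is included at this height; Merging all regions: only the 7.5×27.5 cube at (14.5, 13) is present, so the union is just that shape — 1 connected region; (rotated 85° about Z; rotation is an isometry so areas/perimeters/island counts are preserved). The outline is a single polygon with 4 vertices. Extrusion per mm of travel: 0.25 × 0.1 / (π × 0.875²) = 0.010394. Accumulating E over each segment gives final E = 0.7276.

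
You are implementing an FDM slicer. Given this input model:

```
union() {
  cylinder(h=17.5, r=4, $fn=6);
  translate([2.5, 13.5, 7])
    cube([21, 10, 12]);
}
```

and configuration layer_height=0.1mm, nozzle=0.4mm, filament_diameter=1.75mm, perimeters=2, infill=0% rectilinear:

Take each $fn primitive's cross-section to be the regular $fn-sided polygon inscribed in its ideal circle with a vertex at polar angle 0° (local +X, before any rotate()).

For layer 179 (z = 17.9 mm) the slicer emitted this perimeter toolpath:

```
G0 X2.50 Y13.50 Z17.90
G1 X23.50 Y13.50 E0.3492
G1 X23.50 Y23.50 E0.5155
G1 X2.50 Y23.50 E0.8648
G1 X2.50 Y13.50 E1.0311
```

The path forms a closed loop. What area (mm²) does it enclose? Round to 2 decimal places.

Apply the shoelace formula to the sequence of (X, Y) vertices; enclosed area = 210.00 mm².

210.00 mm²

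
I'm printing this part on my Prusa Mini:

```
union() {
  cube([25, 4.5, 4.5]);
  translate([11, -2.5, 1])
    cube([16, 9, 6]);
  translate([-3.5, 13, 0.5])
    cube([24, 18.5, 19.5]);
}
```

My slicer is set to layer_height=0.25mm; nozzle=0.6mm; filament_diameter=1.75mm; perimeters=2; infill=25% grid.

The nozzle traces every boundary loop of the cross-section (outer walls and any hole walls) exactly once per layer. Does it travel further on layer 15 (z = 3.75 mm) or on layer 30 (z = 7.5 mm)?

Layer 15 (z = 3.75): the cube is present — its section is the full 25×4.5 rectangle (perimeter 59.00 mm); the 16×9 cube at (11, -2.5) contributes its full rectangle (perimeter 50.00 mm); the cube at (-3.5, 13) (footprint 24×18.5) is included at this height (perimeter 85.00 mm); Merging all regions: the regions partially overlap (shared area 63.00 mm²), so the edge portions inside another operand are dropped and the merged outline is re-measured after clipping — boundary = 157.00 mm. So its perimeter = 157.00 mm. Layer 30 (z = 7.5): the cube is not intersected at this z (z outside [0, 4.5]); the cube at (11, -2.5) does not reach this height (z outside [1, 7]); the cube at (-3.5, 13) is present — its section is the full 24×18.5 rectangle (perimeter 85.00 mm); Taking the union: only the 24×18.5 cube at (-3.5, 13) is present, so the union is just that shape — boundary = 85.00 mm. So its perimeter = 85.00 mm. Layer 15 is larger (157.00 vs 85.00 mm).

layer 15 (z = 3.75 mm)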